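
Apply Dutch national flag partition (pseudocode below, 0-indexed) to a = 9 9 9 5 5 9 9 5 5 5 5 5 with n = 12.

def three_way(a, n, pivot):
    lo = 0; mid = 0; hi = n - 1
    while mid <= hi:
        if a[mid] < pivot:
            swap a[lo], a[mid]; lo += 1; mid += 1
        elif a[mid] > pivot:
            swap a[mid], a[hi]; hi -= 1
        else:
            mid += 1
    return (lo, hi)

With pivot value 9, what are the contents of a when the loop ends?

lo=0 mid=0 hi=11
9=9: mid=1
9=9: mid=2
9=9: mid=3
5<9: swap(0,3), lo=1 mid=4 ⇒ 5 9 9 9 5 9 9 5 5 5 5 5
5<9: swap(1,4), lo=2 mid=5 ⇒ 5 5 9 9 9 9 9 5 5 5 5 5
9=9: mid=6
9=9: mid=7
5<9: swap(2,7), lo=3 mid=8 ⇒ 5 5 5 9 9 9 9 9 5 5 5 5
5<9: swap(3,8), lo=4 mid=9 ⇒ 5 5 5 5 9 9 9 9 9 5 5 5
5<9: swap(4,9), lo=5 mid=10 ⇒ 5 5 5 5 5 9 9 9 9 9 5 5
5<9: swap(5,10), lo=6 mid=11 ⇒ 5 5 5 5 5 5 9 9 9 9 9 5
5<9: swap(6,11), lo=7 mid=12 ⇒ 5 5 5 5 5 5 5 9 9 9 9 9
done. lo=7 hi=11; a=5 5 5 5 5 5 5 9 9 9 9 9

5 5 5 5 5 5 5 9 9 9 9 9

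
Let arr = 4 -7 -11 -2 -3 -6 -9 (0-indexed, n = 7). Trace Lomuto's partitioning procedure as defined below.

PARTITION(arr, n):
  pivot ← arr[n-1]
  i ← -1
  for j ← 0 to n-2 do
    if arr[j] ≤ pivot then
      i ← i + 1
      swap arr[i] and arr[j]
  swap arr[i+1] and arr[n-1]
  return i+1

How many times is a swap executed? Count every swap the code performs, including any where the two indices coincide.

pivot = arr[6] = -9; i = -1
j=0: arr[0]=4 > -9 → no swap
j=1: arr[1]=-7 > -9 → no swap
j=2: arr[2]=-11 ≤ -9 → i=0, swap arr[0],arr[2] → -11 -7 4 -2 -3 -6 -9
j=3: arr[3]=-2 > -9 → no swap
j=4: arr[4]=-3 > -9 → no swap
j=5: arr[5]=-6 > -9 → no swap
final swap arr[1],arr[6] → -11 -9 4 -2 -3 -6 -7; return 1

2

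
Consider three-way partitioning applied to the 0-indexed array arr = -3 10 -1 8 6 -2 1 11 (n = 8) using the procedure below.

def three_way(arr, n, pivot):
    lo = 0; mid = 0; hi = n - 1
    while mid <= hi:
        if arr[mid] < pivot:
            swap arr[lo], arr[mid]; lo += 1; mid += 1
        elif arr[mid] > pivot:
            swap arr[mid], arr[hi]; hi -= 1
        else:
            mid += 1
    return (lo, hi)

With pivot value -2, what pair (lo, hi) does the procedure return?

(1, 1)

lo=0 mid=0 hi=7
-3<-2: swap(0,0), lo=1 mid=1 ⇒ -3 10 -1 8 6 -2 1 11
10>-2: swap(1,7), hi=6 ⇒ -3 11 -1 8 6 -2 1 10
11>-2: swap(1,6), hi=5 ⇒ -3 1 -1 8 6 -2 11 10
1>-2: swap(1,5), hi=4 ⇒ -3 -2 -1 8 6 1 11 10
-2=-2: mid=2
-1>-2: swap(2,4), hi=3 ⇒ -3 -2 6 8 -1 1 11 10
6>-2: swap(2,3), hi=2 ⇒ -3 -2 8 6 -1 1 11 10
8>-2: swap(2,2), hi=1 ⇒ -3 -2 8 6 -1 1 11 10
done. lo=1 hi=1; arr=-3 -2 8 6 -1 1 11 10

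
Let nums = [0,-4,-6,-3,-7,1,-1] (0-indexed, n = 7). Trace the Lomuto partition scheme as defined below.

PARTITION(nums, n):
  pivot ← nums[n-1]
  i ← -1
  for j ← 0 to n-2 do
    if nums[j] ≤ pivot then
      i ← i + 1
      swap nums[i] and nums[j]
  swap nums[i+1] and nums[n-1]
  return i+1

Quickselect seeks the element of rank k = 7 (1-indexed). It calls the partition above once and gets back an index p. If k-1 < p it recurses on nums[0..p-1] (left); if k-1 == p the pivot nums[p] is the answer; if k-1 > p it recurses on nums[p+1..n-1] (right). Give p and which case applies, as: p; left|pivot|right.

4; right

pivot = nums[6] = -1; i = -1
j=0: nums[0]=0 > -1 → no swap
j=1: nums[1]=-4 ≤ -1 → i=0, swap nums[0],nums[1] → [-4,0,-6,-3,-7,1,-1]
j=2: nums[2]=-6 ≤ -1 → i=1, swap nums[1],nums[2] → [-4,-6,0,-3,-7,1,-1]
j=3: nums[3]=-3 ≤ -1 → i=2, swap nums[2],nums[3] → [-4,-6,-3,0,-7,1,-1]
j=4: nums[4]=-7 ≤ -1 → i=3, swap nums[3],nums[4] → [-4,-6,-3,-7,0,1,-1]
j=5: nums[5]=1 > -1 → no swap
final swap nums[4],nums[6] → [-4,-6,-3,-7,-1,1,0]; return 4
p = 4; k-1 = 6 > 4 ⇒ right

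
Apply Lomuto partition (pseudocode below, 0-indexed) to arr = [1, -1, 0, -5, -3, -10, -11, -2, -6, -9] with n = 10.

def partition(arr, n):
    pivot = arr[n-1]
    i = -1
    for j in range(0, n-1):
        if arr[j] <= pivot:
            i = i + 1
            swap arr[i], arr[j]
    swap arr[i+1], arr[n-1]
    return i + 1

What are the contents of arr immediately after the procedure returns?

[-10, -11, -9, -5, -3, 1, -1, -2, -6, 0]

pivot = arr[9] = -9; i = -1
j=0: arr[0]=1 > -9 → no swap
j=1: arr[1]=-1 > -9 → no swap
j=2: arr[2]=0 > -9 → no swap
j=3: arr[3]=-5 > -9 → no swap
j=4: arr[4]=-3 > -9 → no swap
j=5: arr[5]=-10 ≤ -9 → i=0, swap arr[0],arr[5] → [-10, -1, 0, -5, -3, 1, -11, -2, -6, -9]
j=6: arr[6]=-11 ≤ -9 → i=1, swap arr[1],arr[6] → [-10, -11, 0, -5, -3, 1, -1, -2, -6, -9]
j=7: arr[7]=-2 > -9 → no swap
j=8: arr[8]=-6 > -9 → no swap
final swap arr[2],arr[9] → [-10, -11, -9, -5, -3, 1, -1, -2, -6, 0]; return 2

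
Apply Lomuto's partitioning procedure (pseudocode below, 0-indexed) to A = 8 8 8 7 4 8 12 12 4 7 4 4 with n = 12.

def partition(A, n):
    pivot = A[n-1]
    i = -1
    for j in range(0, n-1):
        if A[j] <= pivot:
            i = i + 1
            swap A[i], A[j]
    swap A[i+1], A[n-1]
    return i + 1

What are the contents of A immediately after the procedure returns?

pivot = A[11] = 4; i = -1
j=0: A[0]=8 > 4 → no swap
j=1: A[1]=8 > 4 → no swap
j=2: A[2]=8 > 4 → no swap
j=3: A[3]=7 > 4 → no swap
j=4: A[4]=4 ≤ 4 → i=0, swap A[0],A[4] → 4 8 8 7 8 8 12 12 4 7 4 4
j=5: A[5]=8 > 4 → no swap
j=6: A[6]=12 > 4 → no swap
j=7: A[7]=12 > 4 → no swap
j=8: A[8]=4 ≤ 4 → i=1, swap A[1],A[8] → 4 4 8 7 8 8 12 12 8 7 4 4
j=9: A[9]=7 > 4 → no swap
j=10: A[10]=4 ≤ 4 → i=2, swap A[2],A[10] → 4 4 4 7 8 8 12 12 8 7 8 4
final swap A[3],A[11] → 4 4 4 4 8 8 12 12 8 7 8 7; return 3

4 4 4 4 8 8 12 12 8 7 8 7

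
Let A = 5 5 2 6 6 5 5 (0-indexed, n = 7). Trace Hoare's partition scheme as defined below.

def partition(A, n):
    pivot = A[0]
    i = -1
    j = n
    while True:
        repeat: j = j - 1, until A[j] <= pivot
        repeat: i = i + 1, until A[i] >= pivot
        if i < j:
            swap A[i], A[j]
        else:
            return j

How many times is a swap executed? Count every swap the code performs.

pivot=5
j stops at 6 (5), i stops at 0 (5); swap ⇒ 5 5 2 6 6 5 5
j stops at 5 (5), i stops at 1 (5); swap ⇒ 5 5 2 6 6 5 5
j stops at 2, i stops at 3; i≥j ⇒ return 2. A=5 5 2 6 6 5 5

2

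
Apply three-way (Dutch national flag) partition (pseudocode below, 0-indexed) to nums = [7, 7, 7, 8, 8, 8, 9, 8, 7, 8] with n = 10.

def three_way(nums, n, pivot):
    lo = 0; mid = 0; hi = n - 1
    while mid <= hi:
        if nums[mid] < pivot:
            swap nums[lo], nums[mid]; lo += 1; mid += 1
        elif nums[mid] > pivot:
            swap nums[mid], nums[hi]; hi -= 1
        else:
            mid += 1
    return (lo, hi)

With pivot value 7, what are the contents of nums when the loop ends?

pivot = 7; lo=0, mid=0, hi=9
nums[mid]=7=7: mid=1
nums[mid]=7=7: mid=2
nums[mid]=7=7: mid=3
nums[mid]=8>7: swap nums[3],nums[9]; hi=8 → [7, 7, 7, 8, 8, 8, 9, 8, 7, 8]
nums[mid]=8>7: swap nums[3],nums[8]; hi=7 → [7, 7, 7, 7, 8, 8, 9, 8, 8, 8]
nums[mid]=7=7: mid=4
nums[mid]=8>7: swap nums[4],nums[7]; hi=6 → [7, 7, 7, 7, 8, 8, 9, 8, 8, 8]
nums[mid]=8>7: swap nums[4],nums[6]; hi=5 → [7, 7, 7, 7, 9, 8, 8, 8, 8, 8]
nums[mid]=9>7: swap nums[4],nums[5]; hi=4 → [7, 7, 7, 7, 8, 9, 8, 8, 8, 8]
nums[mid]=8>7: swap nums[4],nums[4]; hi=3 → [7, 7, 7, 7, 8, 9, 8, 8, 8, 8]
end: lo=0, hi=3; nums = [7, 7, 7, 7, 8, 9, 8, 8, 8, 8]

[7, 7, 7, 7, 8, 9, 8, 8, 8, 8]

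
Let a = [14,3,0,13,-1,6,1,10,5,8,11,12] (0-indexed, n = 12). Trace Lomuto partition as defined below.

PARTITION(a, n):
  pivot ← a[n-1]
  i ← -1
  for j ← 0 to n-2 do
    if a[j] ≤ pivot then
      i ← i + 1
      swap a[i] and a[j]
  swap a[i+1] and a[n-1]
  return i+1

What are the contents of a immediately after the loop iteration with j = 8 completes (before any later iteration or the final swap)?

[3,0,-1,6,1,10,5,13,14,8,11,12]

pivot = a[11] = 12; i = -1
j=0: a[0]=14 > 12 → no swap
j=1: a[1]=3 ≤ 12 → i=0, swap a[0],a[1] → [3,14,0,13,-1,6,1,10,5,8,11,12]
j=2: a[2]=0 ≤ 12 → i=1, swap a[1],a[2] → [3,0,14,13,-1,6,1,10,5,8,11,12]
j=3: a[3]=13 > 12 → no swap
j=4: a[4]=-1 ≤ 12 → i=2, swap a[2],a[4] → [3,0,-1,13,14,6,1,10,5,8,11,12]
j=5: a[5]=6 ≤ 12 → i=3, swap a[3],a[5] → [3,0,-1,6,14,13,1,10,5,8,11,12]
j=6: a[6]=1 ≤ 12 → i=4, swap a[4],a[6] → [3,0,-1,6,1,13,14,10,5,8,11,12]
j=7: a[7]=10 ≤ 12 → i=5, swap a[5],a[7] → [3,0,-1,6,1,10,14,13,5,8,11,12]
j=8: a[8]=5 ≤ 12 → i=6, swap a[6],a[8] → [3,0,-1,6,1,10,5,13,14,8,11,12]
(after j=8) a = [3,0,-1,6,1,10,5,13,14,8,11,12]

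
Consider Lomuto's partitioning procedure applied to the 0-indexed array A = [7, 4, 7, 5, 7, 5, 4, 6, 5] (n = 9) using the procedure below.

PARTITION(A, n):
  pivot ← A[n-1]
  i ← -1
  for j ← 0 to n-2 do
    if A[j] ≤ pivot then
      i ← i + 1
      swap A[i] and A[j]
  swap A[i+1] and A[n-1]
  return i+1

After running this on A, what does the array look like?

[4, 5, 5, 4, 5, 7, 7, 6, 7]

pivot=5, i=-1
j=0: 7>5, skip
j=1: 4≤5, i=0, swap(0,1) ⇒ [4, 7, 7, 5, 7, 5, 4, 6, 5]
j=2: 7>5, skip
j=3: 5≤5, i=1, swap(1,3) ⇒ [4, 5, 7, 7, 7, 5, 4, 6, 5]
j=4: 7>5, skip
j=5: 5≤5, i=2, swap(2,5) ⇒ [4, 5, 5, 7, 7, 7, 4, 6, 5]
j=6: 4≤5, i=3, swap(3,6) ⇒ [4, 5, 5, 4, 7, 7, 7, 6, 5]
j=7: 6>5, skip
swap(4,8) ⇒ [4, 5, 5, 4, 5, 7, 7, 6, 7]; return 4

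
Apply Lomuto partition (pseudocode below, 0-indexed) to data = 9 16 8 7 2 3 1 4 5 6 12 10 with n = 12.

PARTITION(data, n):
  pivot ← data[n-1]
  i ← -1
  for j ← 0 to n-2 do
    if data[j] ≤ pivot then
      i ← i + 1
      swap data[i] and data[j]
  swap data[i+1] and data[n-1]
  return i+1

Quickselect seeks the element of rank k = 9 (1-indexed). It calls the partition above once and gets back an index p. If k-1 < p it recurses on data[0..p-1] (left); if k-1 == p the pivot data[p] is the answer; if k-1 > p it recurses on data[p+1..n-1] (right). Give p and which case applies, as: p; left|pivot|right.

9; left

pivot=10, i=-1
j=0: 9≤10, i=0, swap(0,0) ⇒ 9 16 8 7 2 3 1 4 5 6 12 10
j=1: 16>10, skip
j=2: 8≤10, i=1, swap(1,2) ⇒ 9 8 16 7 2 3 1 4 5 6 12 10
j=3: 7≤10, i=2, swap(2,3) ⇒ 9 8 7 16 2 3 1 4 5 6 12 10
j=4: 2≤10, i=3, swap(3,4) ⇒ 9 8 7 2 16 3 1 4 5 6 12 10
j=5: 3≤10, i=4, swap(4,5) ⇒ 9 8 7 2 3 16 1 4 5 6 12 10
j=6: 1≤10, i=5, swap(5,6) ⇒ 9 8 7 2 3 1 16 4 5 6 12 10
j=7: 4≤10, i=6, swap(6,7) ⇒ 9 8 7 2 3 1 4 16 5 6 12 10
j=8: 5≤10, i=7, swap(7,8) ⇒ 9 8 7 2 3 1 4 5 16 6 12 10
j=9: 6≤10, i=8, swap(8,9) ⇒ 9 8 7 2 3 1 4 5 6 16 12 10
j=10: 12>10, skip
swap(9,11) ⇒ 9 8 7 2 3 1 4 5 6 10 12 16; return 9
p = 9; k-1 = 8 < 9 ⇒ left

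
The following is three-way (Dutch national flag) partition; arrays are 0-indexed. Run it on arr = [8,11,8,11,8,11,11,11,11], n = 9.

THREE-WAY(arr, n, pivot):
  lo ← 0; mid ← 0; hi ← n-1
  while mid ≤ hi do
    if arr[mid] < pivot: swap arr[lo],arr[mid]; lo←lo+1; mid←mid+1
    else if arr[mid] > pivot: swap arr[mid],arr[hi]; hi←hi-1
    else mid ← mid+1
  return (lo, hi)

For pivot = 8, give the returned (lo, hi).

(0, 2)

lo=0 mid=0 hi=8
8=8: mid=1
11>8: swap(1,8), hi=7 ⇒ [8,11,8,11,8,11,11,11,11]
11>8: swap(1,7), hi=6 ⇒ [8,11,8,11,8,11,11,11,11]
11>8: swap(1,6), hi=5 ⇒ [8,11,8,11,8,11,11,11,11]
11>8: swap(1,5), hi=4 ⇒ [8,11,8,11,8,11,11,11,11]
11>8: swap(1,4), hi=3 ⇒ [8,8,8,11,11,11,11,11,11]
8=8: mid=2
8=8: mid=3
11>8: swap(3,3), hi=2 ⇒ [8,8,8,11,11,11,11,11,11]
done. lo=0 hi=2; arr=[8,8,8,11,11,11,11,11,11]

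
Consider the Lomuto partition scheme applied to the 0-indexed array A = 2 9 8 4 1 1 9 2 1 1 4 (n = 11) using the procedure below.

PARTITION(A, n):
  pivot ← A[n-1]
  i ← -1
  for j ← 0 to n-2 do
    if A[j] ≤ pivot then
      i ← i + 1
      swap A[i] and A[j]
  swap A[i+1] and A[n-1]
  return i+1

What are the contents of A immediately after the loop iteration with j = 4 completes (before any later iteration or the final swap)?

2 4 1 9 8 1 9 2 1 1 4

pivot = A[10] = 4; i = -1
j=0: A[0]=2 ≤ 4 → i=0, swap A[0],A[0] (no change) → 2 9 8 4 1 1 9 2 1 1 4
j=1: A[1]=9 > 4 → no swap
j=2: A[2]=8 > 4 → no swap
j=3: A[3]=4 ≤ 4 → i=1, swap A[1],A[3] → 2 4 8 9 1 1 9 2 1 1 4
j=4: A[4]=1 ≤ 4 → i=2, swap A[2],A[4] → 2 4 1 9 8 1 9 2 1 1 4
(after j=4) A = 2 4 1 9 8 1 9 2 1 1 4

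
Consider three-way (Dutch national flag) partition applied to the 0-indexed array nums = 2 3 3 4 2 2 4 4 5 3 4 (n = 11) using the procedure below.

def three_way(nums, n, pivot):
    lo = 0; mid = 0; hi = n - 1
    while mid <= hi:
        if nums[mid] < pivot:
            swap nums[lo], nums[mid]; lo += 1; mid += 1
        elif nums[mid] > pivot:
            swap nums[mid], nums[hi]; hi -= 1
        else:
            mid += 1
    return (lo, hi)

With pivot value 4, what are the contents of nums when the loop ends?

2 3 3 2 2 3 4 4 4 4 5

lo=0 mid=0 hi=10
2<4: swap(0,0), lo=1 mid=1 ⇒ 2 3 3 4 2 2 4 4 5 3 4
3<4: swap(1,1), lo=2 mid=2 ⇒ 2 3 3 4 2 2 4 4 5 3 4
3<4: swap(2,2), lo=3 mid=3 ⇒ 2 3 3 4 2 2 4 4 5 3 4
4=4: mid=4
2<4: swap(3,4), lo=4 mid=5 ⇒ 2 3 3 2 4 2 4 4 5 3 4
2<4: swap(4,5), lo=5 mid=6 ⇒ 2 3 3 2 2 4 4 4 5 3 4
4=4: mid=7
4=4: mid=8
5>4: swap(8,10), hi=9 ⇒ 2 3 3 2 2 4 4 4 4 3 5
4=4: mid=9
3<4: swap(5,9), lo=6 mid=10 ⇒ 2 3 3 2 2 3 4 4 4 4 5
done. lo=6 hi=9; nums=2 3 3 2 2 3 4 4 4 4 5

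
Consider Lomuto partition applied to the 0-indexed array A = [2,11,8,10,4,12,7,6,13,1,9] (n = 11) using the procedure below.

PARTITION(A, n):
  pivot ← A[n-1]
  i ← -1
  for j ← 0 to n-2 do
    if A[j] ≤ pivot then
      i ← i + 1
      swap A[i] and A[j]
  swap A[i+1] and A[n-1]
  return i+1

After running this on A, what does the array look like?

pivot = A[10] = 9; i = -1
j=0: A[0]=2 ≤ 9 → i=0, swap A[0],A[0] (no change) → [2,11,8,10,4,12,7,6,13,1,9]
j=1: A[1]=11 > 9 → no swap
j=2: A[2]=8 ≤ 9 → i=1, swap A[1],A[2] → [2,8,11,10,4,12,7,6,13,1,9]
j=3: A[3]=10 > 9 → no swap
j=4: A[4]=4 ≤ 9 → i=2, swap A[2],A[4] → [2,8,4,10,11,12,7,6,13,1,9]
j=5: A[5]=12 > 9 → no swap
j=6: A[6]=7 ≤ 9 → i=3, swap A[3],A[6] → [2,8,4,7,11,12,10,6,13,1,9]
j=7: A[7]=6 ≤ 9 → i=4, swap A[4],A[7] → [2,8,4,7,6,12,10,11,13,1,9]
j=8: A[8]=13 > 9 → no swap
j=9: A[9]=1 ≤ 9 → i=5, swap A[5],A[9] → [2,8,4,7,6,1,10,11,13,12,9]
final swap A[6],A[10] → [2,8,4,7,6,1,9,11,13,12,10]; return 6

[2,8,4,7,6,1,9,11,13,12,10]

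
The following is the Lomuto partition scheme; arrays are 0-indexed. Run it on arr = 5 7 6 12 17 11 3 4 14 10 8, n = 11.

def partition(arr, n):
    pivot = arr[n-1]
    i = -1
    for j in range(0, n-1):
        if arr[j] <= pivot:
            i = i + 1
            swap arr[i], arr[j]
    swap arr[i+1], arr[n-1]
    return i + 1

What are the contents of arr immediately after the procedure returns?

5 7 6 3 4 8 12 17 14 10 11

pivot = arr[10] = 8; i = -1
j=0: arr[0]=5 ≤ 8 → i=0, swap arr[0],arr[0] (no change) → 5 7 6 12 17 11 3 4 14 10 8
j=1: arr[1]=7 ≤ 8 → i=1, swap arr[1],arr[1] (no change) → 5 7 6 12 17 11 3 4 14 10 8
j=2: arr[2]=6 ≤ 8 → i=2, swap arr[2],arr[2] (no change) → 5 7 6 12 17 11 3 4 14 10 8
j=3: arr[3]=12 > 8 → no swap
j=4: arr[4]=17 > 8 → no swap
j=5: arr[5]=11 > 8 → no swap
j=6: arr[6]=3 ≤ 8 → i=3, swap arr[3],arr[6] → 5 7 6 3 17 11 12 4 14 10 8
j=7: arr[7]=4 ≤ 8 → i=4, swap arr[4],arr[7] → 5 7 6 3 4 11 12 17 14 10 8
j=8: arr[8]=14 > 8 → no swap
j=9: arr[9]=10 > 8 → no swap
final swap arr[5],arr[10] → 5 7 6 3 4 8 12 17 14 10 11; return 5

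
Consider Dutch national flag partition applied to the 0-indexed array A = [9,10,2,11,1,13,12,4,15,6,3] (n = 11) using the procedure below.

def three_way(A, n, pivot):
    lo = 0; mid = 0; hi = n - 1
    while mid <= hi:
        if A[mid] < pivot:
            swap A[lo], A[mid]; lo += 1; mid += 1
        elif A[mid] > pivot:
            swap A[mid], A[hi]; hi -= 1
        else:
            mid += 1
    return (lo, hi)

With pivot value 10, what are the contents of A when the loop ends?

pivot = 10; lo=0, mid=0, hi=10
A[mid]=9<10: swap A[0],A[0]; lo=1,mid=1 → [9,10,2,11,1,13,12,4,15,6,3]
A[mid]=10=10: mid=2
A[mid]=2<10: swap A[1],A[2]; lo=2,mid=3 → [9,2,10,11,1,13,12,4,15,6,3]
A[mid]=11>10: swap A[3],A[10]; hi=9 → [9,2,10,3,1,13,12,4,15,6,11]
A[mid]=3<10: swap A[2],A[3]; lo=3,mid=4 → [9,2,3,10,1,13,12,4,15,6,11]
A[mid]=1<10: swap A[3],A[4]; lo=4,mid=5 → [9,2,3,1,10,13,12,4,15,6,11]
A[mid]=13>10: swap A[5],A[9]; hi=8 → [9,2,3,1,10,6,12,4,15,13,11]
A[mid]=6<10: swap A[4],A[5]; lo=5,mid=6 → [9,2,3,1,6,10,12,4,15,13,11]
A[mid]=12>10: swap A[6],A[8]; hi=7 → [9,2,3,1,6,10,15,4,12,13,11]
A[mid]=15>10: swap A[6],A[7]; hi=6 → [9,2,3,1,6,10,4,15,12,13,11]
A[mid]=4<10: swap A[5],A[6]; lo=6,mid=7 → [9,2,3,1,6,4,10,15,12,13,11]
end: lo=6, hi=6; A = [9,2,3,1,6,4,10,15,12,13,11]

[9,2,3,1,6,4,10,15,12,13,11]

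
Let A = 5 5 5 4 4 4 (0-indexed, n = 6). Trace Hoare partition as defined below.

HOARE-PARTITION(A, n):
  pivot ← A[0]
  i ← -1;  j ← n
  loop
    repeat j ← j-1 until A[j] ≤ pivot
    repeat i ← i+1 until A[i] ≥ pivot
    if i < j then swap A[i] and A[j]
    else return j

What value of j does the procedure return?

pivot=5
j stops at 5 (4), i stops at 0 (5); swap ⇒ 4 5 5 4 4 5
j stops at 4 (4), i stops at 1 (5); swap ⇒ 4 4 5 4 5 5
j stops at 3 (4), i stops at 2 (5); swap ⇒ 4 4 4 5 5 5
j stops at 2, i stops at 3; i≥j ⇒ return 2. A=4 4 4 5 5 5

2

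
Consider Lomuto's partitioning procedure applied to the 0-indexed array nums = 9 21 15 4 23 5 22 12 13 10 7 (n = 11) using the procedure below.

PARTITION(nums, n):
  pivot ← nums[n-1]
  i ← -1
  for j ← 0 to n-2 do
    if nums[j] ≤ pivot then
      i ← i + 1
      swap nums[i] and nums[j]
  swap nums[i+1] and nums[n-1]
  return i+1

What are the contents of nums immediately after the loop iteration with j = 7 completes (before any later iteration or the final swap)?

4 5 15 9 23 21 22 12 13 10 7

pivot=7, i=-1
j=0: 9>7, skip
j=1: 21>7, skip
j=2: 15>7, skip
j=3: 4≤7, i=0, swap(0,3) ⇒ 4 21 15 9 23 5 22 12 13 10 7
j=4: 23>7, skip
j=5: 5≤7, i=1, swap(1,5) ⇒ 4 5 15 9 23 21 22 12 13 10 7
j=6: 22>7, skip
j=7: 12>7, skip
(after j=7) nums = 4 5 15 9 23 21 22 12 13 10 7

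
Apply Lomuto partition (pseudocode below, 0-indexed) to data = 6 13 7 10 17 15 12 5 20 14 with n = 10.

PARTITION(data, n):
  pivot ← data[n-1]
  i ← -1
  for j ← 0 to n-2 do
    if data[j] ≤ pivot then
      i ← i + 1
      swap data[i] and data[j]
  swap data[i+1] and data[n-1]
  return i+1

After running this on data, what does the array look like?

6 13 7 10 12 5 14 15 20 17

pivot = data[9] = 14; i = -1
j=0: data[0]=6 ≤ 14 → i=0, swap data[0],data[0] (no change) → 6 13 7 10 17 15 12 5 20 14
j=1: data[1]=13 ≤ 14 → i=1, swap data[1],data[1] (no change) → 6 13 7 10 17 15 12 5 20 14
j=2: data[2]=7 ≤ 14 → i=2, swap data[2],data[2] (no change) → 6 13 7 10 17 15 12 5 20 14
j=3: data[3]=10 ≤ 14 → i=3, swap data[3],data[3] (no change) → 6 13 7 10 17 15 12 5 20 14
j=4: data[4]=17 > 14 → no swap
j=5: data[5]=15 > 14 → no swap
j=6: data[6]=12 ≤ 14 → i=4, swap data[4],data[6] → 6 13 7 10 12 15 17 5 20 14
j=7: data[7]=5 ≤ 14 → i=5, swap data[5],data[7] → 6 13 7 10 12 5 17 15 20 14
j=8: data[8]=20 > 14 → no swap
final swap data[6],data[9] → 6 13 7 10 12 5 14 15 20 17; return 6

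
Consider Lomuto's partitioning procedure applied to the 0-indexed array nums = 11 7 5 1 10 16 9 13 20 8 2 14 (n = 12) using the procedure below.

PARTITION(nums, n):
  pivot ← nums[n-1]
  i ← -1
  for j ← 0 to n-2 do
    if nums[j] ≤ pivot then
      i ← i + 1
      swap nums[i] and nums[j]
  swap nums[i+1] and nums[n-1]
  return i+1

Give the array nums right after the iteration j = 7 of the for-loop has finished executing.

11 7 5 1 10 9 13 16 20 8 2 14

pivot=14, i=-1
j=0: 11≤14, i=0, swap(0,0) ⇒ 11 7 5 1 10 16 9 13 20 8 2 14
j=1: 7≤14, i=1, swap(1,1) ⇒ 11 7 5 1 10 16 9 13 20 8 2 14
j=2: 5≤14, i=2, swap(2,2) ⇒ 11 7 5 1 10 16 9 13 20 8 2 14
j=3: 1≤14, i=3, swap(3,3) ⇒ 11 7 5 1 10 16 9 13 20 8 2 14
j=4: 10≤14, i=4, swap(4,4) ⇒ 11 7 5 1 10 16 9 13 20 8 2 14
j=5: 16>14, skip
j=6: 9≤14, i=5, swap(5,6) ⇒ 11 7 5 1 10 9 16 13 20 8 2 14
j=7: 13≤14, i=6, swap(6,7) ⇒ 11 7 5 1 10 9 13 16 20 8 2 14
(after j=7) nums = 11 7 5 1 10 9 13 16 20 8 2 14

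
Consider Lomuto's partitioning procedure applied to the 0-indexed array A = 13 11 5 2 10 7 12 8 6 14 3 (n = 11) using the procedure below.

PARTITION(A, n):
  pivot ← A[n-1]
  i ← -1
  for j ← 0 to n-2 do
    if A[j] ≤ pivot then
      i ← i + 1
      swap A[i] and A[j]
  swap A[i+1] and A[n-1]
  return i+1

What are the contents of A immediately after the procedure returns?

2 3 5 13 10 7 12 8 6 14 11

pivot = A[10] = 3; i = -1
j=0: A[0]=13 > 3 → no swap
j=1: A[1]=11 > 3 → no swap
j=2: A[2]=5 > 3 → no swap
j=3: A[3]=2 ≤ 3 → i=0, swap A[0],A[3] → 2 11 5 13 10 7 12 8 6 14 3
j=4: A[4]=10 > 3 → no swap
j=5: A[5]=7 > 3 → no swap
j=6: A[6]=12 > 3 → no swap
j=7: A[7]=8 > 3 → no swap
j=8: A[8]=6 > 3 → no swap
j=9: A[9]=14 > 3 → no swap
final swap A[1],A[10] → 2 3 5 13 10 7 12 8 6 14 11; return 1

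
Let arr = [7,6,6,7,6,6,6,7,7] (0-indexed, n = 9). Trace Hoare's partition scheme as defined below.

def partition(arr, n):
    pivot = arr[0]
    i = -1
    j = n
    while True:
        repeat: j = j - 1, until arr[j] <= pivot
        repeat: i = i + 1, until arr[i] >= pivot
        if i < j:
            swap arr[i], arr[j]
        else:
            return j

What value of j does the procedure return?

pivot = arr[0] = 7; i = -1, j = 9
j→8 (arr[8]=7≤7), i→0 (arr[0]=7≥7); i<j, swap → [7,6,6,7,6,6,6,7,7]
j→7 (arr[7]=7≤7), i→3 (arr[3]=7≥7); i<j, swap → [7,6,6,7,6,6,6,7,7]
j→6, i→7; i≥j, return j=6. arr = [7,6,6,7,6,6,6,7,7]

6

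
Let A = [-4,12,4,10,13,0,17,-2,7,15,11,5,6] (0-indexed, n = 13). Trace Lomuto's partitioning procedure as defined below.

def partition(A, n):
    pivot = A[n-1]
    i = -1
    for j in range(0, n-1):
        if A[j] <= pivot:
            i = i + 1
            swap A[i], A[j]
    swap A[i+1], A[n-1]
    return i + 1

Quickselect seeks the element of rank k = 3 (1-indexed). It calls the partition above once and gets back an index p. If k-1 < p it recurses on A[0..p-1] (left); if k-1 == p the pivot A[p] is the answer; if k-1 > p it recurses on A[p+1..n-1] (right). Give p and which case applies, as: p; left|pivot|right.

pivot = A[12] = 6; i = -1
j=0: A[0]=-4 ≤ 6 → i=0, swap A[0],A[0] (no change) → [-4,12,4,10,13,0,17,-2,7,15,11,5,6]
j=1: A[1]=12 > 6 → no swap
j=2: A[2]=4 ≤ 6 → i=1, swap A[1],A[2] → [-4,4,12,10,13,0,17,-2,7,15,11,5,6]
j=3: A[3]=10 > 6 → no swap
j=4: A[4]=13 > 6 → no swap
j=5: A[5]=0 ≤ 6 → i=2, swap A[2],A[5] → [-4,4,0,10,13,12,17,-2,7,15,11,5,6]
j=6: A[6]=17 > 6 → no swap
j=7: A[7]=-2 ≤ 6 → i=3, swap A[3],A[7] → [-4,4,0,-2,13,12,17,10,7,15,11,5,6]
j=8: A[8]=7 > 6 → no swap
j=9: A[9]=15 > 6 → no swap
j=10: A[10]=11 > 6 → no swap
j=11: A[11]=5 ≤ 6 → i=4, swap A[4],A[11] → [-4,4,0,-2,5,12,17,10,7,15,11,13,6]
final swap A[5],A[12] → [-4,4,0,-2,5,6,17,10,7,15,11,13,12]; return 5
p = 5; k-1 = 2 < 5 ⇒ left

5; left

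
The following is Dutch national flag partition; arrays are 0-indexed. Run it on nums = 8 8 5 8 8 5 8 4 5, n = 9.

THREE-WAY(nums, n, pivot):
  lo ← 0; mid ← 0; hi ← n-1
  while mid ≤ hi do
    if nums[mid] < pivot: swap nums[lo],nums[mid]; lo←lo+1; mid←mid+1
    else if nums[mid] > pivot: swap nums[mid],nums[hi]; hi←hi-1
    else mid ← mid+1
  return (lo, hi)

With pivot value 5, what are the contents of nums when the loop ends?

pivot = 5; lo=0, mid=0, hi=8
nums[mid]=8>5: swap nums[0],nums[8]; hi=7 → 5 8 5 8 8 5 8 4 8
nums[mid]=5=5: mid=1
nums[mid]=8>5: swap nums[1],nums[7]; hi=6 → 5 4 5 8 8 5 8 8 8
nums[mid]=4<5: swap nums[0],nums[1]; lo=1,mid=2 → 4 5 5 8 8 5 8 8 8
nums[mid]=5=5: mid=3
nums[mid]=8>5: swap nums[3],nums[6]; hi=5 → 4 5 5 8 8 5 8 8 8
nums[mid]=8>5: swap nums[3],nums[5]; hi=4 → 4 5 5 5 8 8 8 8 8
nums[mid]=5=5: mid=4
nums[mid]=8>5: swap nums[4],nums[4]; hi=3 → 4 5 5 5 8 8 8 8 8
end: lo=1, hi=3; nums = 4 5 5 5 8 8 8 8 8

4 5 5 5 8 8 8 8 8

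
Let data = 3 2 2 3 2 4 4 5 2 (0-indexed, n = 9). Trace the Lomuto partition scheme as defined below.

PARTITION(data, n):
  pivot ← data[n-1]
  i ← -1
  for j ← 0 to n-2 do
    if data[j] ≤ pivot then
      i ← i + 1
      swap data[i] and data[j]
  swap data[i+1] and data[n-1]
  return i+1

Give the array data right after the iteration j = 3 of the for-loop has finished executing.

pivot = data[8] = 2; i = -1
j=0: data[0]=3 > 2 → no swap
j=1: data[1]=2 ≤ 2 → i=0, swap data[0],data[1] → 2 3 2 3 2 4 4 5 2
j=2: data[2]=2 ≤ 2 → i=1, swap data[1],data[2] → 2 2 3 3 2 4 4 5 2
j=3: data[3]=3 > 2 → no swap
(after j=3) data = 2 2 3 3 2 4 4 5 2

2 2 3 3 2 4 4 5 2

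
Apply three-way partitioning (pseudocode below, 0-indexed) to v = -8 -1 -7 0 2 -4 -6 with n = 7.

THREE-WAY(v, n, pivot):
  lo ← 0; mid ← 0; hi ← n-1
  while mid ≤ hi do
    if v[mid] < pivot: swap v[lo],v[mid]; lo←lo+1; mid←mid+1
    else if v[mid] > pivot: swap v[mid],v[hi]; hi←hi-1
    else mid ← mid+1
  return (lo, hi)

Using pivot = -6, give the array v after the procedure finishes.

-8 -7 -6 2 -4 0 -1

lo=0 mid=0 hi=6
-8<-6: swap(0,0), lo=1 mid=1 ⇒ -8 -1 -7 0 2 -4 -6
-1>-6: swap(1,6), hi=5 ⇒ -8 -6 -7 0 2 -4 -1
-6=-6: mid=2
-7<-6: swap(1,2), lo=2 mid=3 ⇒ -8 -7 -6 0 2 -4 -1
0>-6: swap(3,5), hi=4 ⇒ -8 -7 -6 -4 2 0 -1
-4>-6: swap(3,4), hi=3 ⇒ -8 -7 -6 2 -4 0 -1
2>-6: swap(3,3), hi=2 ⇒ -8 -7 -6 2 -4 0 -1
done. lo=2 hi=2; v=-8 -7 -6 2 -4 0 -1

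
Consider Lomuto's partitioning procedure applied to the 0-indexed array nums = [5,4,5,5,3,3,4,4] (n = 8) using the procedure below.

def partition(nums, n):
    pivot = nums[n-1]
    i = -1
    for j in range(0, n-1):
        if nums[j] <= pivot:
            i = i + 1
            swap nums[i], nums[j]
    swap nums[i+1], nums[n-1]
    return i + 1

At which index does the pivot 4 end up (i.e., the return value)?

4

pivot = nums[7] = 4; i = -1
j=0: nums[0]=5 > 4 → no swap
j=1: nums[1]=4 ≤ 4 → i=0, swap nums[0],nums[1] → [4,5,5,5,3,3,4,4]
j=2: nums[2]=5 > 4 → no swap
j=3: nums[3]=5 > 4 → no swap
j=4: nums[4]=3 ≤ 4 → i=1, swap nums[1],nums[4] → [4,3,5,5,5,3,4,4]
j=5: nums[5]=3 ≤ 4 → i=2, swap nums[2],nums[5] → [4,3,3,5,5,5,4,4]
j=6: nums[6]=4 ≤ 4 → i=3, swap nums[3],nums[6] → [4,3,3,4,5,5,5,4]
final swap nums[4],nums[7] → [4,3,3,4,4,5,5,5]; return 4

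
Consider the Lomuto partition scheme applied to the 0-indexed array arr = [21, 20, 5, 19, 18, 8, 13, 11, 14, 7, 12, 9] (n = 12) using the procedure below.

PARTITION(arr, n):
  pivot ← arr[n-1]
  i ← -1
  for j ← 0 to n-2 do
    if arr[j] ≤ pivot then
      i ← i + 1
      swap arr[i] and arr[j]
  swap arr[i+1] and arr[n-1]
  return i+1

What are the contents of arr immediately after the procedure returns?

pivot=9, i=-1
j=0: 21>9, skip
j=1: 20>9, skip
j=2: 5≤9, i=0, swap(0,2) ⇒ [5, 20, 21, 19, 18, 8, 13, 11, 14, 7, 12, 9]
j=3: 19>9, skip
j=4: 18>9, skip
j=5: 8≤9, i=1, swap(1,5) ⇒ [5, 8, 21, 19, 18, 20, 13, 11, 14, 7, 12, 9]
j=6: 13>9, skip
j=7: 11>9, skip
j=8: 14>9, skip
j=9: 7≤9, i=2, swap(2,9) ⇒ [5, 8, 7, 19, 18, 20, 13, 11, 14, 21, 12, 9]
j=10: 12>9, skip
swap(3,11) ⇒ [5, 8, 7, 9, 18, 20, 13, 11, 14, 21, 12, 19]; return 3

[5, 8, 7, 9, 18, 20, 13, 11, 14, 21, 12, 19]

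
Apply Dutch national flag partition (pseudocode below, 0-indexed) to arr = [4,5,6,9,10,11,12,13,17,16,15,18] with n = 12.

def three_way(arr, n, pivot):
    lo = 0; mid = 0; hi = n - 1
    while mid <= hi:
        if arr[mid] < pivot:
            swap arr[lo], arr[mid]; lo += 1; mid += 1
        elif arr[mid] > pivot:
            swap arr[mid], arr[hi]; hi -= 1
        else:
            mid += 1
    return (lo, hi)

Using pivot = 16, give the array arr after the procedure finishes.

[4,5,6,9,10,11,12,13,15,16,18,17]

lo=0 mid=0 hi=11
4<16: swap(0,0), lo=1 mid=1 ⇒ [4,5,6,9,10,11,12,13,17,16,15,18]
5<16: swap(1,1), lo=2 mid=2 ⇒ [4,5,6,9,10,11,12,13,17,16,15,18]
6<16: swap(2,2), lo=3 mid=3 ⇒ [4,5,6,9,10,11,12,13,17,16,15,18]
9<16: swap(3,3), lo=4 mid=4 ⇒ [4,5,6,9,10,11,12,13,17,16,15,18]
10<16: swap(4,4), lo=5 mid=5 ⇒ [4,5,6,9,10,11,12,13,17,16,15,18]
11<16: swap(5,5), lo=6 mid=6 ⇒ [4,5,6,9,10,11,12,13,17,16,15,18]
12<16: swap(6,6), lo=7 mid=7 ⇒ [4,5,6,9,10,11,12,13,17,16,15,18]
13<16: swap(7,7), lo=8 mid=8 ⇒ [4,5,6,9,10,11,12,13,17,16,15,18]
17>16: swap(8,11), hi=10 ⇒ [4,5,6,9,10,11,12,13,18,16,15,17]
18>16: swap(8,10), hi=9 ⇒ [4,5,6,9,10,11,12,13,15,16,18,17]
15<16: swap(8,8), lo=9 mid=9 ⇒ [4,5,6,9,10,11,12,13,15,16,18,17]
16=16: mid=10
done. lo=9 hi=9; arr=[4,5,6,9,10,11,12,13,15,16,18,17]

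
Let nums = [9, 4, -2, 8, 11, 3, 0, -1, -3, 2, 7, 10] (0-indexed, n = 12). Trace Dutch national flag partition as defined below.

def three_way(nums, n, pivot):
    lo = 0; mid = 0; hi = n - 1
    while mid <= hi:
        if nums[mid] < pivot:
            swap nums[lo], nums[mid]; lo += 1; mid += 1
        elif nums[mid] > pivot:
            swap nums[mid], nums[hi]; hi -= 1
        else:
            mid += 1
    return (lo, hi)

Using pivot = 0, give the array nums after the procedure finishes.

[-3, -1, -2, 0, 3, 11, 8, 4, 2, 7, 10, 9]

pivot = 0; lo=0, mid=0, hi=11
nums[mid]=9>0: swap nums[0],nums[11]; hi=10 → [10, 4, -2, 8, 11, 3, 0, -1, -3, 2, 7, 9]
nums[mid]=10>0: swap nums[0],nums[10]; hi=9 → [7, 4, -2, 8, 11, 3, 0, -1, -3, 2, 10, 9]
nums[mid]=7>0: swap nums[0],nums[9]; hi=8 → [2, 4, -2, 8, 11, 3, 0, -1, -3, 7, 10, 9]
nums[mid]=2>0: swap nums[0],nums[8]; hi=7 → [-3, 4, -2, 8, 11, 3, 0, -1, 2, 7, 10, 9]
nums[mid]=-3<0: swap nums[0],nums[0]; lo=1,mid=1 → [-3, 4, -2, 8, 11, 3, 0, -1, 2, 7, 10, 9]
nums[mid]=4>0: swap nums[1],nums[7]; hi=6 → [-3, -1, -2, 8, 11, 3, 0, 4, 2, 7, 10, 9]
nums[mid]=-1<0: swap nums[1],nums[1]; lo=2,mid=2 → [-3, -1, -2, 8, 11, 3, 0, 4, 2, 7, 10, 9]
nums[mid]=-2<0: swap nums[2],nums[2]; lo=3,mid=3 → [-3, -1, -2, 8, 11, 3, 0, 4, 2, 7, 10, 9]
nums[mid]=8>0: swap nums[3],nums[6]; hi=5 → [-3, -1, -2, 0, 11, 3, 8, 4, 2, 7, 10, 9]
nums[mid]=0=0: mid=4
nums[mid]=11>0: swap nums[4],nums[5]; hi=4 → [-3, -1, -2, 0, 3, 11, 8, 4, 2, 7, 10, 9]
nums[mid]=3>0: swap nums[4],nums[4]; hi=3 → [-3, -1, -2, 0, 3, 11, 8, 4, 2, 7, 10, 9]
end: lo=3, hi=3; nums = [-3, -1, -2, 0, 3, 11, 8, 4, 2, 7, 10, 9]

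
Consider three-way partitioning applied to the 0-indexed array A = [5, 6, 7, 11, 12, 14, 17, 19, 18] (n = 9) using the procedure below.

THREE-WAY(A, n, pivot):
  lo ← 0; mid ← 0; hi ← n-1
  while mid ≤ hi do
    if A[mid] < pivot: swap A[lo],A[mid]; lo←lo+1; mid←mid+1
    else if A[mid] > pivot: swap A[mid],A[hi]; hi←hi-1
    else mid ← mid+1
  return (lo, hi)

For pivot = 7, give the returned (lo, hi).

lo=0 mid=0 hi=8
5<7: swap(0,0), lo=1 mid=1 ⇒ [5, 6, 7, 11, 12, 14, 17, 19, 18]
6<7: swap(1,1), lo=2 mid=2 ⇒ [5, 6, 7, 11, 12, 14, 17, 19, 18]
7=7: mid=3
11>7: swap(3,8), hi=7 ⇒ [5, 6, 7, 18, 12, 14, 17, 19, 11]
18>7: swap(3,7), hi=6 ⇒ [5, 6, 7, 19, 12, 14, 17, 18, 11]
19>7: swap(3,6), hi=5 ⇒ [5, 6, 7, 17, 12, 14, 19, 18, 11]
17>7: swap(3,5), hi=4 ⇒ [5, 6, 7, 14, 12, 17, 19, 18, 11]
14>7: swap(3,4), hi=3 ⇒ [5, 6, 7, 12, 14, 17, 19, 18, 11]
12>7: swap(3,3), hi=2 ⇒ [5, 6, 7, 12, 14, 17, 19, 18, 11]
done. lo=2 hi=2; A=[5, 6, 7, 12, 14, 17, 19, 18, 11]

(2, 2)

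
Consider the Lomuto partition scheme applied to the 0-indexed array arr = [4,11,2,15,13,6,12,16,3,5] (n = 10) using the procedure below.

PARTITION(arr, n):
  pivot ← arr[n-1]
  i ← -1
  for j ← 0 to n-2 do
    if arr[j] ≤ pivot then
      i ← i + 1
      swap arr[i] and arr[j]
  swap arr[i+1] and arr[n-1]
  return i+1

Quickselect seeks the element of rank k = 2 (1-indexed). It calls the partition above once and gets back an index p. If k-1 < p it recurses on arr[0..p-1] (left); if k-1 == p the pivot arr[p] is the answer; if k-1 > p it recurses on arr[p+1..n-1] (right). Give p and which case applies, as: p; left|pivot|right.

3; left

pivot = arr[9] = 5; i = -1
j=0: arr[0]=4 ≤ 5 → i=0, swap arr[0],arr[0] (no change) → [4,11,2,15,13,6,12,16,3,5]
j=1: arr[1]=11 > 5 → no swap
j=2: arr[2]=2 ≤ 5 → i=1, swap arr[1],arr[2] → [4,2,11,15,13,6,12,16,3,5]
j=3: arr[3]=15 > 5 → no swap
j=4: arr[4]=13 > 5 → no swap
j=5: arr[5]=6 > 5 → no swap
j=6: arr[6]=12 > 5 → no swap
j=7: arr[7]=16 > 5 → no swap
j=8: arr[8]=3 ≤ 5 → i=2, swap arr[2],arr[8] → [4,2,3,15,13,6,12,16,11,5]
final swap arr[3],arr[9] → [4,2,3,5,13,6,12,16,11,15]; return 3
p = 3; k-1 = 1 < 3 ⇒ left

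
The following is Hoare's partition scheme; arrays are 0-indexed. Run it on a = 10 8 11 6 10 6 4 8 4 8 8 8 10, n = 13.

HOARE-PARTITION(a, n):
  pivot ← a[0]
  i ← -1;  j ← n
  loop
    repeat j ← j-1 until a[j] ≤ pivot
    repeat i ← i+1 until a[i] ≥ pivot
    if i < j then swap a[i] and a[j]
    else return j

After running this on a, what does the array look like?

pivot=10
j stops at 12 (10), i stops at 0 (10); swap ⇒ 10 8 11 6 10 6 4 8 4 8 8 8 10
j stops at 11 (8), i stops at 2 (11); swap ⇒ 10 8 8 6 10 6 4 8 4 8 8 11 10
j stops at 10 (8), i stops at 4 (10); swap ⇒ 10 8 8 6 8 6 4 8 4 8 10 11 10
j stops at 9, i stops at 10; i≥j ⇒ return 9. a=10 8 8 6 8 6 4 8 4 8 10 11 10

10 8 8 6 8 6 4 8 4 8 10 11 10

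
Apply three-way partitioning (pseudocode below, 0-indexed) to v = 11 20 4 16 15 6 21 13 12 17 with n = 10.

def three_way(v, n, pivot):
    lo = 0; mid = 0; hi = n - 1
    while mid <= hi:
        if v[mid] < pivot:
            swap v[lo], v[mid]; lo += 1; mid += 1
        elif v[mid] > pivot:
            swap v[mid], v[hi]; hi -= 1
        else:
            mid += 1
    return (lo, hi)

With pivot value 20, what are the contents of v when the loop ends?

11 4 16 15 6 17 13 12 20 21

pivot = 20; lo=0, mid=0, hi=9
v[mid]=11<20: swap v[0],v[0]; lo=1,mid=1 → 11 20 4 16 15 6 21 13 12 17
v[mid]=20=20: mid=2
v[mid]=4<20: swap v[1],v[2]; lo=2,mid=3 → 11 4 20 16 15 6 21 13 12 17
v[mid]=16<20: swap v[2],v[3]; lo=3,mid=4 → 11 4 16 20 15 6 21 13 12 17
v[mid]=15<20: swap v[3],v[4]; lo=4,mid=5 → 11 4 16 15 20 6 21 13 12 17
v[mid]=6<20: swap v[4],v[5]; lo=5,mid=6 → 11 4 16 15 6 20 21 13 12 17
v[mid]=21>20: swap v[6],v[9]; hi=8 → 11 4 16 15 6 20 17 13 12 21
v[mid]=17<20: swap v[5],v[6]; lo=6,mid=7 → 11 4 16 15 6 17 20 13 12 21
v[mid]=13<20: swap v[6],v[7]; lo=7,mid=8 → 11 4 16 15 6 17 13 20 12 21
v[mid]=12<20: swap v[7],v[8]; lo=8,mid=9 → 11 4 16 15 6 17 13 12 20 21
end: lo=8, hi=8; v = 11 4 16 15 6 17 13 12 20 21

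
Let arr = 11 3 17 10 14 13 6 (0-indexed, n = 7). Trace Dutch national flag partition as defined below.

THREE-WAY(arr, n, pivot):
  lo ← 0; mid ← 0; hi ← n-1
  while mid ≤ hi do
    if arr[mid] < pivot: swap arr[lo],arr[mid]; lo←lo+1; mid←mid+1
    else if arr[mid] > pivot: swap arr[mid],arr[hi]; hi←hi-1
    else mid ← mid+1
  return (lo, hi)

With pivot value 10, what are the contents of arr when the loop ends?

pivot = 10; lo=0, mid=0, hi=6
arr[mid]=11>10: swap arr[0],arr[6]; hi=5 → 6 3 17 10 14 13 11
arr[mid]=6<10: swap arr[0],arr[0]; lo=1,mid=1 → 6 3 17 10 14 13 11
arr[mid]=3<10: swap arr[1],arr[1]; lo=2,mid=2 → 6 3 17 10 14 13 11
arr[mid]=17>10: swap arr[2],arr[5]; hi=4 → 6 3 13 10 14 17 11
arr[mid]=13>10: swap arr[2],arr[4]; hi=3 → 6 3 14 10 13 17 11
arr[mid]=14>10: swap arr[2],arr[3]; hi=2 → 6 3 10 14 13 17 11
arr[mid]=10=10: mid=3
end: lo=2, hi=2; arr = 6 3 10 14 13 17 11

6 3 10 14 13 17 11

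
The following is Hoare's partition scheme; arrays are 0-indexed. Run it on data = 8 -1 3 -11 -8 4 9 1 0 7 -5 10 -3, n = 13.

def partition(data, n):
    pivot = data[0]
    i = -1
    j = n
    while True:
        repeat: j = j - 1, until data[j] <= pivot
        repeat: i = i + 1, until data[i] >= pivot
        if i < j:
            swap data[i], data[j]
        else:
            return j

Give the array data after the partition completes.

-3 -1 3 -11 -8 4 -5 1 0 7 9 10 8

pivot=8
j stops at 12 (-3), i stops at 0 (8); swap ⇒ -3 -1 3 -11 -8 4 9 1 0 7 -5 10 8
j stops at 10 (-5), i stops at 6 (9); swap ⇒ -3 -1 3 -11 -8 4 -5 1 0 7 9 10 8
j stops at 9, i stops at 10; i≥j ⇒ return 9. data=-3 -1 3 -11 -8 4 -5 1 0 7 9 10 8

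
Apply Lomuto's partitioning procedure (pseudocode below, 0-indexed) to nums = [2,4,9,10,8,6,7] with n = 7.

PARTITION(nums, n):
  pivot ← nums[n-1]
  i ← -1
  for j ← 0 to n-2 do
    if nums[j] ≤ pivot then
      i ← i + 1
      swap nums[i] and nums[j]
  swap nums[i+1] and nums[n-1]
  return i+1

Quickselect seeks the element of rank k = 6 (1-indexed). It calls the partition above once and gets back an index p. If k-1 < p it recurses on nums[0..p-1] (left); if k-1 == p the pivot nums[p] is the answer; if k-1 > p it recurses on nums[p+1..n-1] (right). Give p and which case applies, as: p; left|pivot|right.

3; right

pivot = nums[6] = 7; i = -1
j=0: nums[0]=2 ≤ 7 → i=0, swap nums[0],nums[0] (no change) → [2,4,9,10,8,6,7]
j=1: nums[1]=4 ≤ 7 → i=1, swap nums[1],nums[1] (no change) → [2,4,9,10,8,6,7]
j=2: nums[2]=9 > 7 → no swap
j=3: nums[3]=10 > 7 → no swap
j=4: nums[4]=8 > 7 → no swap
j=5: nums[5]=6 ≤ 7 → i=2, swap nums[2],nums[5] → [2,4,6,10,8,9,7]
final swap nums[3],nums[6] → [2,4,6,7,8,9,10]; return 3
p = 3; k-1 = 5 > 3 ⇒ right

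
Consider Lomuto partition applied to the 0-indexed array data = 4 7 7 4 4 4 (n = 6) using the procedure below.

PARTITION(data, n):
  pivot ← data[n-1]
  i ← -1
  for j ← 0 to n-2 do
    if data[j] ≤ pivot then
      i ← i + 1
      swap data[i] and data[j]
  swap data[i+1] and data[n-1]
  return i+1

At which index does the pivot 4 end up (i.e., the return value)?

pivot = data[5] = 4; i = -1
j=0: data[0]=4 ≤ 4 → i=0, swap data[0],data[0] (no change) → 4 7 7 4 4 4
j=1: data[1]=7 > 4 → no swap
j=2: data[2]=7 > 4 → no swap
j=3: data[3]=4 ≤ 4 → i=1, swap data[1],data[3] → 4 4 7 7 4 4
j=4: data[4]=4 ≤ 4 → i=2, swap data[2],data[4] → 4 4 4 7 7 4
final swap data[3],data[5] → 4 4 4 4 7 7; return 3

3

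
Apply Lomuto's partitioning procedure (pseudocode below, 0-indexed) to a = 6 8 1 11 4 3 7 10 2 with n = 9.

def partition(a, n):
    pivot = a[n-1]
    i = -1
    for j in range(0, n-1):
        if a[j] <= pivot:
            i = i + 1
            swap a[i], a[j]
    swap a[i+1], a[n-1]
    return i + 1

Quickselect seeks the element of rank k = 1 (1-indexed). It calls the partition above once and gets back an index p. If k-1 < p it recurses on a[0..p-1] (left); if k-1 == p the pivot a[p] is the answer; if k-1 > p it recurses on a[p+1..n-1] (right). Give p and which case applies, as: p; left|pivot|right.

pivot=2, i=-1
j=0: 6>2, skip
j=1: 8>2, skip
j=2: 1≤2, i=0, swap(0,2) ⇒ 1 8 6 11 4 3 7 10 2
j=3: 11>2, skip
j=4: 4>2, skip
j=5: 3>2, skip
j=6: 7>2, skip
j=7: 10>2, skip
swap(1,8) ⇒ 1 2 6 11 4 3 7 10 8; return 1
p = 1; k-1 = 0 < 1 ⇒ left

1; left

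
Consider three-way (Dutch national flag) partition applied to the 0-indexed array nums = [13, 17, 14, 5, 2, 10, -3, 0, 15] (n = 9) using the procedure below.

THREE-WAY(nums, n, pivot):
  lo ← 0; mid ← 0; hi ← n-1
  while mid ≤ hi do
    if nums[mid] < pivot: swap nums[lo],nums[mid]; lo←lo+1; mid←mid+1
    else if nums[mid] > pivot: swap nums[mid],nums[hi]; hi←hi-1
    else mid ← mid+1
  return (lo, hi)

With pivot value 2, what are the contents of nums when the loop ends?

[0, -3, 2, 5, 10, 14, 17, 15, 13]

lo=0 mid=0 hi=8
13>2: swap(0,8), hi=7 ⇒ [15, 17, 14, 5, 2, 10, -3, 0, 13]
15>2: swap(0,7), hi=6 ⇒ [0, 17, 14, 5, 2, 10, -3, 15, 13]
0<2: swap(0,0), lo=1 mid=1 ⇒ [0, 17, 14, 5, 2, 10, -3, 15, 13]
17>2: swap(1,6), hi=5 ⇒ [0, -3, 14, 5, 2, 10, 17, 15, 13]
-3<2: swap(1,1), lo=2 mid=2 ⇒ [0, -3, 14, 5, 2, 10, 17, 15, 13]
14>2: swap(2,5), hi=4 ⇒ [0, -3, 10, 5, 2, 14, 17, 15, 13]
10>2: swap(2,4), hi=3 ⇒ [0, -3, 2, 5, 10, 14, 17, 15, 13]
2=2: mid=3
5>2: swap(3,3), hi=2 ⇒ [0, -3, 2, 5, 10, 14, 17, 15, 13]
done. lo=2 hi=2; nums=[0, -3, 2, 5, 10, 14, 17, 15, 13]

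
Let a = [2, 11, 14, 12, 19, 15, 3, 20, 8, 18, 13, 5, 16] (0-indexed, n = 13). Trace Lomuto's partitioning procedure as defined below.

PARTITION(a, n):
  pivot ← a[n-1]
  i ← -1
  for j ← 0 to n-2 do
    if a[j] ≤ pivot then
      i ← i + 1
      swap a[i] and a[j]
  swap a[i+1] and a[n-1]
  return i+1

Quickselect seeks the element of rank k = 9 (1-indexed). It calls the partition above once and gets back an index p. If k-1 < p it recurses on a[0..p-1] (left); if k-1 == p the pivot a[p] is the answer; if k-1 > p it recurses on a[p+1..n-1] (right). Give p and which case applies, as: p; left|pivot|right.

9; left

pivot=16, i=-1
j=0: 2≤16, i=0, swap(0,0) ⇒ [2, 11, 14, 12, 19, 15, 3, 20, 8, 18, 13, 5, 16]
j=1: 11≤16, i=1, swap(1,1) ⇒ [2, 11, 14, 12, 19, 15, 3, 20, 8, 18, 13, 5, 16]
j=2: 14≤16, i=2, swap(2,2) ⇒ [2, 11, 14, 12, 19, 15, 3, 20, 8, 18, 13, 5, 16]
j=3: 12≤16, i=3, swap(3,3) ⇒ [2, 11, 14, 12, 19, 15, 3, 20, 8, 18, 13, 5, 16]
j=4: 19>16, skip
j=5: 15≤16, i=4, swap(4,5) ⇒ [2, 11, 14, 12, 15, 19, 3, 20, 8, 18, 13, 5, 16]
j=6: 3≤16, i=5, swap(5,6) ⇒ [2, 11, 14, 12, 15, 3, 19, 20, 8, 18, 13, 5, 16]
j=7: 20>16, skip
j=8: 8≤16, i=6, swap(6,8) ⇒ [2, 11, 14, 12, 15, 3, 8, 20, 19, 18, 13, 5, 16]
j=9: 18>16, skip
j=10: 13≤16, i=7, swap(7,10) ⇒ [2, 11, 14, 12, 15, 3, 8, 13, 19, 18, 20, 5, 16]
j=11: 5≤16, i=8, swap(8,11) ⇒ [2, 11, 14, 12, 15, 3, 8, 13, 5, 18, 20, 19, 16]
swap(9,12) ⇒ [2, 11, 14, 12, 15, 3, 8, 13, 5, 16, 20, 19, 18]; return 9
p = 9; k-1 = 8 < 9 ⇒ left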